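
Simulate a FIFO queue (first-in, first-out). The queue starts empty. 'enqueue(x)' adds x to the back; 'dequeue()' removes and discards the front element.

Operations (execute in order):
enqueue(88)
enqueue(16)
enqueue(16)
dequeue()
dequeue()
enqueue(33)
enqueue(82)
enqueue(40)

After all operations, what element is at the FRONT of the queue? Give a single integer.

Answer: 16

Derivation:
enqueue(88): queue = [88]
enqueue(16): queue = [88, 16]
enqueue(16): queue = [88, 16, 16]
dequeue(): queue = [16, 16]
dequeue(): queue = [16]
enqueue(33): queue = [16, 33]
enqueue(82): queue = [16, 33, 82]
enqueue(40): queue = [16, 33, 82, 40]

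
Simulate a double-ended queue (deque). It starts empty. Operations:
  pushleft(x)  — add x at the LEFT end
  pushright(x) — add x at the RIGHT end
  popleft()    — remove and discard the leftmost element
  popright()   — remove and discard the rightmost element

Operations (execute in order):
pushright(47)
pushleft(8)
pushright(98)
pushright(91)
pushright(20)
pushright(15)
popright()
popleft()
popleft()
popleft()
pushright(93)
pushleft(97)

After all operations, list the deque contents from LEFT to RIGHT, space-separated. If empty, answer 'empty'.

pushright(47): [47]
pushleft(8): [8, 47]
pushright(98): [8, 47, 98]
pushright(91): [8, 47, 98, 91]
pushright(20): [8, 47, 98, 91, 20]
pushright(15): [8, 47, 98, 91, 20, 15]
popright(): [8, 47, 98, 91, 20]
popleft(): [47, 98, 91, 20]
popleft(): [98, 91, 20]
popleft(): [91, 20]
pushright(93): [91, 20, 93]
pushleft(97): [97, 91, 20, 93]

Answer: 97 91 20 93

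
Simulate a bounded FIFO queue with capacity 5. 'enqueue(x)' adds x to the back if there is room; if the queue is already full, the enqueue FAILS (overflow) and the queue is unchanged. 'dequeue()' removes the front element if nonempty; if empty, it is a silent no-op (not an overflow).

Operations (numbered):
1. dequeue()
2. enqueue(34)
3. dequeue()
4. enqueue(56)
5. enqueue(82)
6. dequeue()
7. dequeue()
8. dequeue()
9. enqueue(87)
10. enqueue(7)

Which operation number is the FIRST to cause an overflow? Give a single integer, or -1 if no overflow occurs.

1. dequeue(): empty, no-op, size=0
2. enqueue(34): size=1
3. dequeue(): size=0
4. enqueue(56): size=1
5. enqueue(82): size=2
6. dequeue(): size=1
7. dequeue(): size=0
8. dequeue(): empty, no-op, size=0
9. enqueue(87): size=1
10. enqueue(7): size=2

Answer: -1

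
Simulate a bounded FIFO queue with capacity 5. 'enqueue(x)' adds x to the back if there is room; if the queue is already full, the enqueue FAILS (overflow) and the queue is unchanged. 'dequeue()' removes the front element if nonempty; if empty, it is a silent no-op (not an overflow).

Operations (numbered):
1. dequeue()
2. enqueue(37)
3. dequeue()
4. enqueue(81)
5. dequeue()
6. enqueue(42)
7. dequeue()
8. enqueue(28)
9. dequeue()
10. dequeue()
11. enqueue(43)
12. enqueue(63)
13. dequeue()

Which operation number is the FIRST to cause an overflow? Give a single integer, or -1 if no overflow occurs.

1. dequeue(): empty, no-op, size=0
2. enqueue(37): size=1
3. dequeue(): size=0
4. enqueue(81): size=1
5. dequeue(): size=0
6. enqueue(42): size=1
7. dequeue(): size=0
8. enqueue(28): size=1
9. dequeue(): size=0
10. dequeue(): empty, no-op, size=0
11. enqueue(43): size=1
12. enqueue(63): size=2
13. dequeue(): size=1

Answer: -1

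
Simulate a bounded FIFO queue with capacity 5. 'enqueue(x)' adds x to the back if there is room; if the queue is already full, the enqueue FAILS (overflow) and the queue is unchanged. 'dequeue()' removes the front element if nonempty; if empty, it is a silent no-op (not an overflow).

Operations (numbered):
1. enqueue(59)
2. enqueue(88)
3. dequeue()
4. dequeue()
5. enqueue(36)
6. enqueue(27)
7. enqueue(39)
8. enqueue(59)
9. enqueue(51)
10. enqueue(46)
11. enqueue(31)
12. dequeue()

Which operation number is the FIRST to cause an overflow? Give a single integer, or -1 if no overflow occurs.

Answer: 10

Derivation:
1. enqueue(59): size=1
2. enqueue(88): size=2
3. dequeue(): size=1
4. dequeue(): size=0
5. enqueue(36): size=1
6. enqueue(27): size=2
7. enqueue(39): size=3
8. enqueue(59): size=4
9. enqueue(51): size=5
10. enqueue(46): size=5=cap → OVERFLOW (fail)
11. enqueue(31): size=5=cap → OVERFLOW (fail)
12. dequeue(): size=4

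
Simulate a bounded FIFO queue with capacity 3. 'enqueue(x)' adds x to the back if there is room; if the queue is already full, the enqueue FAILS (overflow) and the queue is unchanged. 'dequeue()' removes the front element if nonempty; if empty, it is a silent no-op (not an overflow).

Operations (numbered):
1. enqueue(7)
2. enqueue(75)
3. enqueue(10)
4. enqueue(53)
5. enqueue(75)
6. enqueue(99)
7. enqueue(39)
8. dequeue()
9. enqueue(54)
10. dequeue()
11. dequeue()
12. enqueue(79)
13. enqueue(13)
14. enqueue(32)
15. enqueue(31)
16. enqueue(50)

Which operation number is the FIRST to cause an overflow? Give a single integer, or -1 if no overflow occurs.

1. enqueue(7): size=1
2. enqueue(75): size=2
3. enqueue(10): size=3
4. enqueue(53): size=3=cap → OVERFLOW (fail)
5. enqueue(75): size=3=cap → OVERFLOW (fail)
6. enqueue(99): size=3=cap → OVERFLOW (fail)
7. enqueue(39): size=3=cap → OVERFLOW (fail)
8. dequeue(): size=2
9. enqueue(54): size=3
10. dequeue(): size=2
11. dequeue(): size=1
12. enqueue(79): size=2
13. enqueue(13): size=3
14. enqueue(32): size=3=cap → OVERFLOW (fail)
15. enqueue(31): size=3=cap → OVERFLOW (fail)
16. enqueue(50): size=3=cap → OVERFLOW (fail)

Answer: 4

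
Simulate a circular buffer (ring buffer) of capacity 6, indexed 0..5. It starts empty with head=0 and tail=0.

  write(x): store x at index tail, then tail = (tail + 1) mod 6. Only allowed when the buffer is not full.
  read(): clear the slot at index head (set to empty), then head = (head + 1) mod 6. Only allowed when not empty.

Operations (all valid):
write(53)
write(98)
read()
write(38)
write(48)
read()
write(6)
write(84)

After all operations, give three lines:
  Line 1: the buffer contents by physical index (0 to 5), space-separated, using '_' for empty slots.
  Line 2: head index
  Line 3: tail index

write(53): buf=[53 _ _ _ _ _], head=0, tail=1, size=1
write(98): buf=[53 98 _ _ _ _], head=0, tail=2, size=2
read(): buf=[_ 98 _ _ _ _], head=1, tail=2, size=1
write(38): buf=[_ 98 38 _ _ _], head=1, tail=3, size=2
write(48): buf=[_ 98 38 48 _ _], head=1, tail=4, size=3
read(): buf=[_ _ 38 48 _ _], head=2, tail=4, size=2
write(6): buf=[_ _ 38 48 6 _], head=2, tail=5, size=3
write(84): buf=[_ _ 38 48 6 84], head=2, tail=0, size=4

Answer: _ _ 38 48 6 84
2
0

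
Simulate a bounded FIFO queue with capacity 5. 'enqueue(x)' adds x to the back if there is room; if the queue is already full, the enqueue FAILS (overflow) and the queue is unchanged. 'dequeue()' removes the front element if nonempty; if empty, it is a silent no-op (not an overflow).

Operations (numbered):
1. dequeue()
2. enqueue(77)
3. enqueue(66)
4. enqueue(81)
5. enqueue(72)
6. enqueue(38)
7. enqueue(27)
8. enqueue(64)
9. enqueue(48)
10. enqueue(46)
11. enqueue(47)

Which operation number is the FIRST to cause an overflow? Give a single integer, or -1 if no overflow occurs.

Answer: 7

Derivation:
1. dequeue(): empty, no-op, size=0
2. enqueue(77): size=1
3. enqueue(66): size=2
4. enqueue(81): size=3
5. enqueue(72): size=4
6. enqueue(38): size=5
7. enqueue(27): size=5=cap → OVERFLOW (fail)
8. enqueue(64): size=5=cap → OVERFLOW (fail)
9. enqueue(48): size=5=cap → OVERFLOW (fail)
10. enqueue(46): size=5=cap → OVERFLOW (fail)
11. enqueue(47): size=5=cap → OVERFLOW (fail)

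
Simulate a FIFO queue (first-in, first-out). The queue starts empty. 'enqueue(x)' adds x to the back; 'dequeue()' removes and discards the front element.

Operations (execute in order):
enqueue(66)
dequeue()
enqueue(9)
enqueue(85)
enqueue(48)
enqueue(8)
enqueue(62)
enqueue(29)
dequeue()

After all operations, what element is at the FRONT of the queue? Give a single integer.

enqueue(66): queue = [66]
dequeue(): queue = []
enqueue(9): queue = [9]
enqueue(85): queue = [9, 85]
enqueue(48): queue = [9, 85, 48]
enqueue(8): queue = [9, 85, 48, 8]
enqueue(62): queue = [9, 85, 48, 8, 62]
enqueue(29): queue = [9, 85, 48, 8, 62, 29]
dequeue(): queue = [85, 48, 8, 62, 29]

Answer: 85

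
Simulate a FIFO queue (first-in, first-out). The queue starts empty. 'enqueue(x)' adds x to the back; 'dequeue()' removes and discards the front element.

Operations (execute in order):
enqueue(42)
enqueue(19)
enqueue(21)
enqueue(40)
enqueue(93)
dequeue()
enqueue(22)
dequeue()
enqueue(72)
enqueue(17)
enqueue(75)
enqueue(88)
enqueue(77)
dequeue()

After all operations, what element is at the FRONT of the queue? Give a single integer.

enqueue(42): queue = [42]
enqueue(19): queue = [42, 19]
enqueue(21): queue = [42, 19, 21]
enqueue(40): queue = [42, 19, 21, 40]
enqueue(93): queue = [42, 19, 21, 40, 93]
dequeue(): queue = [19, 21, 40, 93]
enqueue(22): queue = [19, 21, 40, 93, 22]
dequeue(): queue = [21, 40, 93, 22]
enqueue(72): queue = [21, 40, 93, 22, 72]
enqueue(17): queue = [21, 40, 93, 22, 72, 17]
enqueue(75): queue = [21, 40, 93, 22, 72, 17, 75]
enqueue(88): queue = [21, 40, 93, 22, 72, 17, 75, 88]
enqueue(77): queue = [21, 40, 93, 22, 72, 17, 75, 88, 77]
dequeue(): queue = [40, 93, 22, 72, 17, 75, 88, 77]

Answer: 40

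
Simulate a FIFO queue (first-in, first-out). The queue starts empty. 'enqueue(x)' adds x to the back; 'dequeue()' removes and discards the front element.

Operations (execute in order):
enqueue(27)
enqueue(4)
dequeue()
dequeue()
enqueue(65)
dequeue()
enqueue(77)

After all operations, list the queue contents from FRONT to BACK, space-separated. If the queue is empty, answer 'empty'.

Answer: 77

Derivation:
enqueue(27): [27]
enqueue(4): [27, 4]
dequeue(): [4]
dequeue(): []
enqueue(65): [65]
dequeue(): []
enqueue(77): [77]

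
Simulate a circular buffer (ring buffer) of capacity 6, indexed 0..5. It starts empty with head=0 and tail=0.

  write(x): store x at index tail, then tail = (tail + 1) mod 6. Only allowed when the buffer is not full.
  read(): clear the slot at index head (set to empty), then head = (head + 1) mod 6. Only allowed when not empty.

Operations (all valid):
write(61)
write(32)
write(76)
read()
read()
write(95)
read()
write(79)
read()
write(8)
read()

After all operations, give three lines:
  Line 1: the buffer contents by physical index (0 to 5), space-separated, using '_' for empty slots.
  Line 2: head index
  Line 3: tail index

write(61): buf=[61 _ _ _ _ _], head=0, tail=1, size=1
write(32): buf=[61 32 _ _ _ _], head=0, tail=2, size=2
write(76): buf=[61 32 76 _ _ _], head=0, tail=3, size=3
read(): buf=[_ 32 76 _ _ _], head=1, tail=3, size=2
read(): buf=[_ _ 76 _ _ _], head=2, tail=3, size=1
write(95): buf=[_ _ 76 95 _ _], head=2, tail=4, size=2
read(): buf=[_ _ _ 95 _ _], head=3, tail=4, size=1
write(79): buf=[_ _ _ 95 79 _], head=3, tail=5, size=2
read(): buf=[_ _ _ _ 79 _], head=4, tail=5, size=1
write(8): buf=[_ _ _ _ 79 8], head=4, tail=0, size=2
read(): buf=[_ _ _ _ _ 8], head=5, tail=0, size=1

Answer: _ _ _ _ _ 8
5
0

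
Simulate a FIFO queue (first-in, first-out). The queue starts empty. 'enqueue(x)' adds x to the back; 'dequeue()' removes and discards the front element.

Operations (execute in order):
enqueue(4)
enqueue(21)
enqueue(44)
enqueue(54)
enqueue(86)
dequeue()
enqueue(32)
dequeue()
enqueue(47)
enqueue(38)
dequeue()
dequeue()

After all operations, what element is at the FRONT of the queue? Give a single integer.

enqueue(4): queue = [4]
enqueue(21): queue = [4, 21]
enqueue(44): queue = [4, 21, 44]
enqueue(54): queue = [4, 21, 44, 54]
enqueue(86): queue = [4, 21, 44, 54, 86]
dequeue(): queue = [21, 44, 54, 86]
enqueue(32): queue = [21, 44, 54, 86, 32]
dequeue(): queue = [44, 54, 86, 32]
enqueue(47): queue = [44, 54, 86, 32, 47]
enqueue(38): queue = [44, 54, 86, 32, 47, 38]
dequeue(): queue = [54, 86, 32, 47, 38]
dequeue(): queue = [86, 32, 47, 38]

Answer: 86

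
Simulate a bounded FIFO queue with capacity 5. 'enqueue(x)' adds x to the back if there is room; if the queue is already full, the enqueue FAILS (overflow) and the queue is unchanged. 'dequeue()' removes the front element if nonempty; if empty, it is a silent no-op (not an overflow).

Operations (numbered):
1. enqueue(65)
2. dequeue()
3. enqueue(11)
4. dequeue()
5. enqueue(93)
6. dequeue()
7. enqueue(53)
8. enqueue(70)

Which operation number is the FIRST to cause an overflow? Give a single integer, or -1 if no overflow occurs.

1. enqueue(65): size=1
2. dequeue(): size=0
3. enqueue(11): size=1
4. dequeue(): size=0
5. enqueue(93): size=1
6. dequeue(): size=0
7. enqueue(53): size=1
8. enqueue(70): size=2

Answer: -1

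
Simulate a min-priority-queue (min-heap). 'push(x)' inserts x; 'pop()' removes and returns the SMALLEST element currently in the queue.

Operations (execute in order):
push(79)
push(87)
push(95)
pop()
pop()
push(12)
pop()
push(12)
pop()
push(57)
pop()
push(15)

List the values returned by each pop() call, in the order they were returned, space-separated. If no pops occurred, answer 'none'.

push(79): heap contents = [79]
push(87): heap contents = [79, 87]
push(95): heap contents = [79, 87, 95]
pop() → 79: heap contents = [87, 95]
pop() → 87: heap contents = [95]
push(12): heap contents = [12, 95]
pop() → 12: heap contents = [95]
push(12): heap contents = [12, 95]
pop() → 12: heap contents = [95]
push(57): heap contents = [57, 95]
pop() → 57: heap contents = [95]
push(15): heap contents = [15, 95]

Answer: 79 87 12 12 57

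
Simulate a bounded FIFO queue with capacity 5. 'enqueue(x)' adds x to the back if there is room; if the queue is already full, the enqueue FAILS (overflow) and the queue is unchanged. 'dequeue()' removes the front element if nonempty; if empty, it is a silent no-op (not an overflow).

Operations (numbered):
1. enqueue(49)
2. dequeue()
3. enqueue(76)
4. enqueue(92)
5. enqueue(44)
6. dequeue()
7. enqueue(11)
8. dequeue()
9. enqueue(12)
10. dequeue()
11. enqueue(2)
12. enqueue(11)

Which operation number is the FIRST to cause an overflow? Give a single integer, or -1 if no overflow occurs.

Answer: -1

Derivation:
1. enqueue(49): size=1
2. dequeue(): size=0
3. enqueue(76): size=1
4. enqueue(92): size=2
5. enqueue(44): size=3
6. dequeue(): size=2
7. enqueue(11): size=3
8. dequeue(): size=2
9. enqueue(12): size=3
10. dequeue(): size=2
11. enqueue(2): size=3
12. enqueue(11): size=4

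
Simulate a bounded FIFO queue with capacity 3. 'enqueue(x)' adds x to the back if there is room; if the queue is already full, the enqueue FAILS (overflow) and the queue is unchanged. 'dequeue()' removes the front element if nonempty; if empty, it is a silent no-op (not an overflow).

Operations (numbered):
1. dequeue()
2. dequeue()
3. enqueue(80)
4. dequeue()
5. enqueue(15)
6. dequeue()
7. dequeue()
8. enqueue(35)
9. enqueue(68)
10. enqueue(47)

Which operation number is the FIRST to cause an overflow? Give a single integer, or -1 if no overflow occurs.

Answer: -1

Derivation:
1. dequeue(): empty, no-op, size=0
2. dequeue(): empty, no-op, size=0
3. enqueue(80): size=1
4. dequeue(): size=0
5. enqueue(15): size=1
6. dequeue(): size=0
7. dequeue(): empty, no-op, size=0
8. enqueue(35): size=1
9. enqueue(68): size=2
10. enqueue(47): size=3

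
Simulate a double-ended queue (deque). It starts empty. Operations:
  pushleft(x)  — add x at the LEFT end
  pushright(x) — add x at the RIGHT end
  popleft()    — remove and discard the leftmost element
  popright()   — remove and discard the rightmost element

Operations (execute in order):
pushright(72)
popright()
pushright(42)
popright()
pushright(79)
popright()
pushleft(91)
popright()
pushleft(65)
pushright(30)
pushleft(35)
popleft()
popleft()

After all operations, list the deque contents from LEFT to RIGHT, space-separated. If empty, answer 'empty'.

Answer: 30

Derivation:
pushright(72): [72]
popright(): []
pushright(42): [42]
popright(): []
pushright(79): [79]
popright(): []
pushleft(91): [91]
popright(): []
pushleft(65): [65]
pushright(30): [65, 30]
pushleft(35): [35, 65, 30]
popleft(): [65, 30]
popleft(): [30]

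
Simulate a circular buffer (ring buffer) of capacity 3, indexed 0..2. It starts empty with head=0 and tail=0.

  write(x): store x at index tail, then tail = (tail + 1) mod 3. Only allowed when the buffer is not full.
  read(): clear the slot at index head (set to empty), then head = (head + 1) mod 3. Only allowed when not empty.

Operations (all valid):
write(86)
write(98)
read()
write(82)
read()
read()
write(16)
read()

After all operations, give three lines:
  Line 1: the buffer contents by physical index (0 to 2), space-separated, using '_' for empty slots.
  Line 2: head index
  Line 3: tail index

write(86): buf=[86 _ _], head=0, tail=1, size=1
write(98): buf=[86 98 _], head=0, tail=2, size=2
read(): buf=[_ 98 _], head=1, tail=2, size=1
write(82): buf=[_ 98 82], head=1, tail=0, size=2
read(): buf=[_ _ 82], head=2, tail=0, size=1
read(): buf=[_ _ _], head=0, tail=0, size=0
write(16): buf=[16 _ _], head=0, tail=1, size=1
read(): buf=[_ _ _], head=1, tail=1, size=0

Answer: _ _ _
1
1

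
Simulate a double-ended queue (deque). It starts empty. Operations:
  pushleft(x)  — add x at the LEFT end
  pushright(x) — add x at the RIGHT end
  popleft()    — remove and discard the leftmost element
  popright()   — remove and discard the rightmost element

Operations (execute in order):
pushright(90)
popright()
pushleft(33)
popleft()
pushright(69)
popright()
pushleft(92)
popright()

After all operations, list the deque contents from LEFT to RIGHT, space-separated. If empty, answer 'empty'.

Answer: empty

Derivation:
pushright(90): [90]
popright(): []
pushleft(33): [33]
popleft(): []
pushright(69): [69]
popright(): []
pushleft(92): [92]
popright(): []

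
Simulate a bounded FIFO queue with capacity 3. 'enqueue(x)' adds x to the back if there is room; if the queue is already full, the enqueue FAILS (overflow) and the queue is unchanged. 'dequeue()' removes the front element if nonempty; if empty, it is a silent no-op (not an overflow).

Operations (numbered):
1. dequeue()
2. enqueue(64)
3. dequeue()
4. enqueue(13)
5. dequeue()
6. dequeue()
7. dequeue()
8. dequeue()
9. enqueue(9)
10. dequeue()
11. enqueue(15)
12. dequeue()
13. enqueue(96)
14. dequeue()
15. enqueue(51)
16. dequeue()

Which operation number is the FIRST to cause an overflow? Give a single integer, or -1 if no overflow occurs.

Answer: -1

Derivation:
1. dequeue(): empty, no-op, size=0
2. enqueue(64): size=1
3. dequeue(): size=0
4. enqueue(13): size=1
5. dequeue(): size=0
6. dequeue(): empty, no-op, size=0
7. dequeue(): empty, no-op, size=0
8. dequeue(): empty, no-op, size=0
9. enqueue(9): size=1
10. dequeue(): size=0
11. enqueue(15): size=1
12. dequeue(): size=0
13. enqueue(96): size=1
14. dequeue(): size=0
15. enqueue(51): size=1
16. dequeue(): size=0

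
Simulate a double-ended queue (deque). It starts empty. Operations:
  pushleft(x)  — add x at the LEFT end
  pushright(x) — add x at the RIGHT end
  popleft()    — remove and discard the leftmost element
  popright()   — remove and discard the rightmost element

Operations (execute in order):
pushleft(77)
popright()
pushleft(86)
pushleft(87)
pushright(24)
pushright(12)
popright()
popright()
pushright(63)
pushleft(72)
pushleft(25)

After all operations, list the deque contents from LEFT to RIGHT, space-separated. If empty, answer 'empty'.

pushleft(77): [77]
popright(): []
pushleft(86): [86]
pushleft(87): [87, 86]
pushright(24): [87, 86, 24]
pushright(12): [87, 86, 24, 12]
popright(): [87, 86, 24]
popright(): [87, 86]
pushright(63): [87, 86, 63]
pushleft(72): [72, 87, 86, 63]
pushleft(25): [25, 72, 87, 86, 63]

Answer: 25 72 87 86 63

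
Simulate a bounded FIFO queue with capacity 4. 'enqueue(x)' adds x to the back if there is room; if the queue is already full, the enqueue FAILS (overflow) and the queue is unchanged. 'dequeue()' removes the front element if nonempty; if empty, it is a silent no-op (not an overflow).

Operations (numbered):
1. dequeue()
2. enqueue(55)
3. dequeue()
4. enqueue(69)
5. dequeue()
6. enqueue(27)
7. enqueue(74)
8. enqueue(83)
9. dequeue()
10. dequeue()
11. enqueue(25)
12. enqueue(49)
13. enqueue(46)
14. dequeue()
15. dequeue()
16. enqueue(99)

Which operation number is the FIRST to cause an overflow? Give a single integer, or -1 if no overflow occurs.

1. dequeue(): empty, no-op, size=0
2. enqueue(55): size=1
3. dequeue(): size=0
4. enqueue(69): size=1
5. dequeue(): size=0
6. enqueue(27): size=1
7. enqueue(74): size=2
8. enqueue(83): size=3
9. dequeue(): size=2
10. dequeue(): size=1
11. enqueue(25): size=2
12. enqueue(49): size=3
13. enqueue(46): size=4
14. dequeue(): size=3
15. dequeue(): size=2
16. enqueue(99): size=3

Answer: -1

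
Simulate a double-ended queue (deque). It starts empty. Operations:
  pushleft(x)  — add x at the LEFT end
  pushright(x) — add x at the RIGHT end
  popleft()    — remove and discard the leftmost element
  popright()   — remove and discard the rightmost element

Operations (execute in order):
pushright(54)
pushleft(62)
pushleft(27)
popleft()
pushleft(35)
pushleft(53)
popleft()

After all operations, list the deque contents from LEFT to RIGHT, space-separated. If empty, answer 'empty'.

pushright(54): [54]
pushleft(62): [62, 54]
pushleft(27): [27, 62, 54]
popleft(): [62, 54]
pushleft(35): [35, 62, 54]
pushleft(53): [53, 35, 62, 54]
popleft(): [35, 62, 54]

Answer: 35 62 54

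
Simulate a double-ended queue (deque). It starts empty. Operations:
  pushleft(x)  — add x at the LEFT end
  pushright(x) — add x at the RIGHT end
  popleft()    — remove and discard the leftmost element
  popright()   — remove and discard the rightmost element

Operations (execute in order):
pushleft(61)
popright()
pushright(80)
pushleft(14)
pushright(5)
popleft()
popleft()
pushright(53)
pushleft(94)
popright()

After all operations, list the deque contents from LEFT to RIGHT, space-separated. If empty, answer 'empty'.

Answer: 94 5

Derivation:
pushleft(61): [61]
popright(): []
pushright(80): [80]
pushleft(14): [14, 80]
pushright(5): [14, 80, 5]
popleft(): [80, 5]
popleft(): [5]
pushright(53): [5, 53]
pushleft(94): [94, 5, 53]
popright(): [94, 5]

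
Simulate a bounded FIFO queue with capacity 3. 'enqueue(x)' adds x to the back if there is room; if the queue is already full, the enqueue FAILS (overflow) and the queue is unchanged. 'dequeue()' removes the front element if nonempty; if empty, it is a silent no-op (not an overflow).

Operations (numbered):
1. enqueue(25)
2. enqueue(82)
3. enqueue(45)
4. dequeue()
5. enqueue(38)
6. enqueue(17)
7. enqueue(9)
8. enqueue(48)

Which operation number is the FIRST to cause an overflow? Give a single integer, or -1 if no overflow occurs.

Answer: 6

Derivation:
1. enqueue(25): size=1
2. enqueue(82): size=2
3. enqueue(45): size=3
4. dequeue(): size=2
5. enqueue(38): size=3
6. enqueue(17): size=3=cap → OVERFLOW (fail)
7. enqueue(9): size=3=cap → OVERFLOW (fail)
8. enqueue(48): size=3=cap → OVERFLOW (fail)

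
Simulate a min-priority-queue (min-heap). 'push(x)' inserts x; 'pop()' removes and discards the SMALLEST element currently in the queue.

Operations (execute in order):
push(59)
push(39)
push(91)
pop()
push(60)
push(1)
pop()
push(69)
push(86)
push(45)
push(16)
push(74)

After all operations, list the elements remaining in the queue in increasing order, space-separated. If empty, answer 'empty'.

Answer: 16 45 59 60 69 74 86 91

Derivation:
push(59): heap contents = [59]
push(39): heap contents = [39, 59]
push(91): heap contents = [39, 59, 91]
pop() → 39: heap contents = [59, 91]
push(60): heap contents = [59, 60, 91]
push(1): heap contents = [1, 59, 60, 91]
pop() → 1: heap contents = [59, 60, 91]
push(69): heap contents = [59, 60, 69, 91]
push(86): heap contents = [59, 60, 69, 86, 91]
push(45): heap contents = [45, 59, 60, 69, 86, 91]
push(16): heap contents = [16, 45, 59, 60, 69, 86, 91]
push(74): heap contents = [16, 45, 59, 60, 69, 74, 86, 91]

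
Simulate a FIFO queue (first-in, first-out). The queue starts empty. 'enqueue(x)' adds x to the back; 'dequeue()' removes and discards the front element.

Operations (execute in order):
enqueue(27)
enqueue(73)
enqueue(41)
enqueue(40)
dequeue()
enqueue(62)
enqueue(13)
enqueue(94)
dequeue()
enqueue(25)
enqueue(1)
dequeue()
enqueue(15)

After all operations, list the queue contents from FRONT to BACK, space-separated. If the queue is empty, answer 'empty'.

Answer: 40 62 13 94 25 1 15

Derivation:
enqueue(27): [27]
enqueue(73): [27, 73]
enqueue(41): [27, 73, 41]
enqueue(40): [27, 73, 41, 40]
dequeue(): [73, 41, 40]
enqueue(62): [73, 41, 40, 62]
enqueue(13): [73, 41, 40, 62, 13]
enqueue(94): [73, 41, 40, 62, 13, 94]
dequeue(): [41, 40, 62, 13, 94]
enqueue(25): [41, 40, 62, 13, 94, 25]
enqueue(1): [41, 40, 62, 13, 94, 25, 1]
dequeue(): [40, 62, 13, 94, 25, 1]
enqueue(15): [40, 62, 13, 94, 25, 1, 15]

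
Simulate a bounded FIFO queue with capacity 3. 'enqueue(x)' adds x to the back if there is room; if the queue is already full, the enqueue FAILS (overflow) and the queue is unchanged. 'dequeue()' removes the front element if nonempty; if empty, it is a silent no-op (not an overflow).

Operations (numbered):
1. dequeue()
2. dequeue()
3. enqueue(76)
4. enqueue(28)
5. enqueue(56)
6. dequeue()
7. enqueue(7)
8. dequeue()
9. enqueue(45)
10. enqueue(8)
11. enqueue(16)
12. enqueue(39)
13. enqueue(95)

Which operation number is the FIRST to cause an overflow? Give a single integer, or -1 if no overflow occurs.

Answer: 10

Derivation:
1. dequeue(): empty, no-op, size=0
2. dequeue(): empty, no-op, size=0
3. enqueue(76): size=1
4. enqueue(28): size=2
5. enqueue(56): size=3
6. dequeue(): size=2
7. enqueue(7): size=3
8. dequeue(): size=2
9. enqueue(45): size=3
10. enqueue(8): size=3=cap → OVERFLOW (fail)
11. enqueue(16): size=3=cap → OVERFLOW (fail)
12. enqueue(39): size=3=cap → OVERFLOW (fail)
13. enqueue(95): size=3=cap → OVERFLOW (fail)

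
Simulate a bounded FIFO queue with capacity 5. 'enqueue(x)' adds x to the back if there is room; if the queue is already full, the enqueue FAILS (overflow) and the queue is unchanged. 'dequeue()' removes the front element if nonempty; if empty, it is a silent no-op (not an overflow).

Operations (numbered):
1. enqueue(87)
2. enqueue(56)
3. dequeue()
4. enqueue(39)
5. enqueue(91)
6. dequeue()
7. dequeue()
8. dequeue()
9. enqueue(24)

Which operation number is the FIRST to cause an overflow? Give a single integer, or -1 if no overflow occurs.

Answer: -1

Derivation:
1. enqueue(87): size=1
2. enqueue(56): size=2
3. dequeue(): size=1
4. enqueue(39): size=2
5. enqueue(91): size=3
6. dequeue(): size=2
7. dequeue(): size=1
8. dequeue(): size=0
9. enqueue(24): size=1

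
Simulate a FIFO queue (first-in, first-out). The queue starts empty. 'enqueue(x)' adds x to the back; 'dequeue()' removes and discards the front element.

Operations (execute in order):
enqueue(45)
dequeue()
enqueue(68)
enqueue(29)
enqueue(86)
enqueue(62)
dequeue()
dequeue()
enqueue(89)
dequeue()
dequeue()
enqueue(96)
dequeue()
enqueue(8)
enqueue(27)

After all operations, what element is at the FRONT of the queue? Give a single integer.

enqueue(45): queue = [45]
dequeue(): queue = []
enqueue(68): queue = [68]
enqueue(29): queue = [68, 29]
enqueue(86): queue = [68, 29, 86]
enqueue(62): queue = [68, 29, 86, 62]
dequeue(): queue = [29, 86, 62]
dequeue(): queue = [86, 62]
enqueue(89): queue = [86, 62, 89]
dequeue(): queue = [62, 89]
dequeue(): queue = [89]
enqueue(96): queue = [89, 96]
dequeue(): queue = [96]
enqueue(8): queue = [96, 8]
enqueue(27): queue = [96, 8, 27]

Answer: 96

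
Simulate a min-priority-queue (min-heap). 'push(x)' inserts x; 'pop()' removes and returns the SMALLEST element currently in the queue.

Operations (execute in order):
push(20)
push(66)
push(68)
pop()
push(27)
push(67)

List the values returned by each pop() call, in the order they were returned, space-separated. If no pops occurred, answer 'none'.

Answer: 20

Derivation:
push(20): heap contents = [20]
push(66): heap contents = [20, 66]
push(68): heap contents = [20, 66, 68]
pop() → 20: heap contents = [66, 68]
push(27): heap contents = [27, 66, 68]
push(67): heap contents = [27, 66, 67, 68]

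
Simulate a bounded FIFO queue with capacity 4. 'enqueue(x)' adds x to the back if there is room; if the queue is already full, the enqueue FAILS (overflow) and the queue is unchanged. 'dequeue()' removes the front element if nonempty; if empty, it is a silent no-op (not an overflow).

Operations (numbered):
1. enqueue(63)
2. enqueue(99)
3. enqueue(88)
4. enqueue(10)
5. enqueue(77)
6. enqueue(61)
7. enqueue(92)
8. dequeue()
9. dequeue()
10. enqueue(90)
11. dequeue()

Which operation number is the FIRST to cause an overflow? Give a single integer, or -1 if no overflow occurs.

1. enqueue(63): size=1
2. enqueue(99): size=2
3. enqueue(88): size=3
4. enqueue(10): size=4
5. enqueue(77): size=4=cap → OVERFLOW (fail)
6. enqueue(61): size=4=cap → OVERFLOW (fail)
7. enqueue(92): size=4=cap → OVERFLOW (fail)
8. dequeue(): size=3
9. dequeue(): size=2
10. enqueue(90): size=3
11. dequeue(): size=2

Answer: 5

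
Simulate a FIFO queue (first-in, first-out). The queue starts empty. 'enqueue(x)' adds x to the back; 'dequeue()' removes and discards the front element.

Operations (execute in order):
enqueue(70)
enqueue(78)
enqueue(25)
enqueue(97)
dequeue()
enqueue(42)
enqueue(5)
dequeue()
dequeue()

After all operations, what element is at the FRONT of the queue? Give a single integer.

Answer: 97

Derivation:
enqueue(70): queue = [70]
enqueue(78): queue = [70, 78]
enqueue(25): queue = [70, 78, 25]
enqueue(97): queue = [70, 78, 25, 97]
dequeue(): queue = [78, 25, 97]
enqueue(42): queue = [78, 25, 97, 42]
enqueue(5): queue = [78, 25, 97, 42, 5]
dequeue(): queue = [25, 97, 42, 5]
dequeue(): queue = [97, 42, 5]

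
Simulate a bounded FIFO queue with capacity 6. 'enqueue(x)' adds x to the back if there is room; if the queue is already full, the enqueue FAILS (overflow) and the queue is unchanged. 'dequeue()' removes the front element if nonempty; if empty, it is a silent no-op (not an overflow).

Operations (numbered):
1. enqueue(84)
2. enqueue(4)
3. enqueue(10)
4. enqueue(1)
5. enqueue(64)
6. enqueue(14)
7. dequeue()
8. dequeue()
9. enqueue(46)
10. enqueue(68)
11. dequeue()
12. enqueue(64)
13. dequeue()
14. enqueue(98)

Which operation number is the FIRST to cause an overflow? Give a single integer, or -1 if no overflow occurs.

Answer: -1

Derivation:
1. enqueue(84): size=1
2. enqueue(4): size=2
3. enqueue(10): size=3
4. enqueue(1): size=4
5. enqueue(64): size=5
6. enqueue(14): size=6
7. dequeue(): size=5
8. dequeue(): size=4
9. enqueue(46): size=5
10. enqueue(68): size=6
11. dequeue(): size=5
12. enqueue(64): size=6
13. dequeue(): size=5
14. enqueue(98): size=6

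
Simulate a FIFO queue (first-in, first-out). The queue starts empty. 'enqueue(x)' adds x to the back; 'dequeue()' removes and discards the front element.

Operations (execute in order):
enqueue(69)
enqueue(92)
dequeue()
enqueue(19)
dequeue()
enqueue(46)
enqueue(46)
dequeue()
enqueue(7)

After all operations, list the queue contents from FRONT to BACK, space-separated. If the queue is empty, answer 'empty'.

Answer: 46 46 7

Derivation:
enqueue(69): [69]
enqueue(92): [69, 92]
dequeue(): [92]
enqueue(19): [92, 19]
dequeue(): [19]
enqueue(46): [19, 46]
enqueue(46): [19, 46, 46]
dequeue(): [46, 46]
enqueue(7): [46, 46, 7]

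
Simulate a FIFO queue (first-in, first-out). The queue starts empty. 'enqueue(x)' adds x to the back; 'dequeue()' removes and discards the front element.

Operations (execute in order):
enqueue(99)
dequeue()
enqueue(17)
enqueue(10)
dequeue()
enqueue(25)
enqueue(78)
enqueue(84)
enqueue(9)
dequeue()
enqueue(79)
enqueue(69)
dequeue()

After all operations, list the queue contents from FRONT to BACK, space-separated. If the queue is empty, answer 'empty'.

enqueue(99): [99]
dequeue(): []
enqueue(17): [17]
enqueue(10): [17, 10]
dequeue(): [10]
enqueue(25): [10, 25]
enqueue(78): [10, 25, 78]
enqueue(84): [10, 25, 78, 84]
enqueue(9): [10, 25, 78, 84, 9]
dequeue(): [25, 78, 84, 9]
enqueue(79): [25, 78, 84, 9, 79]
enqueue(69): [25, 78, 84, 9, 79, 69]
dequeue(): [78, 84, 9, 79, 69]

Answer: 78 84 9 79 69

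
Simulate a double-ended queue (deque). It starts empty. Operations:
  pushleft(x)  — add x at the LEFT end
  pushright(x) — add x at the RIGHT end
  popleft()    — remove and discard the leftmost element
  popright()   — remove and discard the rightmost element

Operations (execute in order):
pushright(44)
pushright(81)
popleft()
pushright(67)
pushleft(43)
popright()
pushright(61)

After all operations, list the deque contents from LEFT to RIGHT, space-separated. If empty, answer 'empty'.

pushright(44): [44]
pushright(81): [44, 81]
popleft(): [81]
pushright(67): [81, 67]
pushleft(43): [43, 81, 67]
popright(): [43, 81]
pushright(61): [43, 81, 61]

Answer: 43 81 61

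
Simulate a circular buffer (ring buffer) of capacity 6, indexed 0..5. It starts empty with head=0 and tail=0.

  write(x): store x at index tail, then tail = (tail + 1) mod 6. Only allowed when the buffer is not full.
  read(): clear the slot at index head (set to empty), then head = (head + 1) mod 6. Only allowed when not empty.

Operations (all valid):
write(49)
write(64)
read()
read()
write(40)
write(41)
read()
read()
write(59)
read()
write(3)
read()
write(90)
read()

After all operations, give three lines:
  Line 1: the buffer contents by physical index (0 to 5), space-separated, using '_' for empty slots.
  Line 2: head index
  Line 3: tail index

Answer: _ _ _ _ _ _
1
1

Derivation:
write(49): buf=[49 _ _ _ _ _], head=0, tail=1, size=1
write(64): buf=[49 64 _ _ _ _], head=0, tail=2, size=2
read(): buf=[_ 64 _ _ _ _], head=1, tail=2, size=1
read(): buf=[_ _ _ _ _ _], head=2, tail=2, size=0
write(40): buf=[_ _ 40 _ _ _], head=2, tail=3, size=1
write(41): buf=[_ _ 40 41 _ _], head=2, tail=4, size=2
read(): buf=[_ _ _ 41 _ _], head=3, tail=4, size=1
read(): buf=[_ _ _ _ _ _], head=4, tail=4, size=0
write(59): buf=[_ _ _ _ 59 _], head=4, tail=5, size=1
read(): buf=[_ _ _ _ _ _], head=5, tail=5, size=0
write(3): buf=[_ _ _ _ _ 3], head=5, tail=0, size=1
read(): buf=[_ _ _ _ _ _], head=0, tail=0, size=0
write(90): buf=[90 _ _ _ _ _], head=0, tail=1, size=1
read(): buf=[_ _ _ _ _ _], head=1, tail=1, size=0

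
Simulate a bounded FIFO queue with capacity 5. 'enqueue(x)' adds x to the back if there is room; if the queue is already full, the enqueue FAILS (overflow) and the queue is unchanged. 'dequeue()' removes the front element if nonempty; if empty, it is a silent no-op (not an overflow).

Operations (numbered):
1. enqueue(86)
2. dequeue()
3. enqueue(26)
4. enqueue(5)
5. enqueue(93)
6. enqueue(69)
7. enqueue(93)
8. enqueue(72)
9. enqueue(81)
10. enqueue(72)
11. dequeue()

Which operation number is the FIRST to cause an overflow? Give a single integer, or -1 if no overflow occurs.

1. enqueue(86): size=1
2. dequeue(): size=0
3. enqueue(26): size=1
4. enqueue(5): size=2
5. enqueue(93): size=3
6. enqueue(69): size=4
7. enqueue(93): size=5
8. enqueue(72): size=5=cap → OVERFLOW (fail)
9. enqueue(81): size=5=cap → OVERFLOW (fail)
10. enqueue(72): size=5=cap → OVERFLOW (fail)
11. dequeue(): size=4

Answer: 8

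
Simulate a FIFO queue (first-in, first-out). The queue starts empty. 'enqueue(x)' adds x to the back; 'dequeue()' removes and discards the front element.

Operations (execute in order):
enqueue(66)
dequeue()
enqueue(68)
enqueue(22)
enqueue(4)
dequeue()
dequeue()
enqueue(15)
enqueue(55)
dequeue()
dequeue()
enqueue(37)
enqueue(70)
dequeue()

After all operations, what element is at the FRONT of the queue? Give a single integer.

Answer: 37

Derivation:
enqueue(66): queue = [66]
dequeue(): queue = []
enqueue(68): queue = [68]
enqueue(22): queue = [68, 22]
enqueue(4): queue = [68, 22, 4]
dequeue(): queue = [22, 4]
dequeue(): queue = [4]
enqueue(15): queue = [4, 15]
enqueue(55): queue = [4, 15, 55]
dequeue(): queue = [15, 55]
dequeue(): queue = [55]
enqueue(37): queue = [55, 37]
enqueue(70): queue = [55, 37, 70]
dequeue(): queue = [37, 70]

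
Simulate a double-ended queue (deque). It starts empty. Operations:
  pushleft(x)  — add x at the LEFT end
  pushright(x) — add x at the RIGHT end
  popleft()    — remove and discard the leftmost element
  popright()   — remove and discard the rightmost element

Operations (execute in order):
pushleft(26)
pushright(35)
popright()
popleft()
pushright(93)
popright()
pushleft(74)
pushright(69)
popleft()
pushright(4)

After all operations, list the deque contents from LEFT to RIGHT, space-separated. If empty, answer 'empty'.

Answer: 69 4

Derivation:
pushleft(26): [26]
pushright(35): [26, 35]
popright(): [26]
popleft(): []
pushright(93): [93]
popright(): []
pushleft(74): [74]
pushright(69): [74, 69]
popleft(): [69]
pushright(4): [69, 4]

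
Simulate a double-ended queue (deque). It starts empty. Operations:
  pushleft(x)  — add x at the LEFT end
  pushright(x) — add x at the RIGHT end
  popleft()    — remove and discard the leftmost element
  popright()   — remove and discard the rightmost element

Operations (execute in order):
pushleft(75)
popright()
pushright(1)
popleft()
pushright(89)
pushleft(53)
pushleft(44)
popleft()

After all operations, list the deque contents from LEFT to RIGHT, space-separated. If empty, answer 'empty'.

Answer: 53 89

Derivation:
pushleft(75): [75]
popright(): []
pushright(1): [1]
popleft(): []
pushright(89): [89]
pushleft(53): [53, 89]
pushleft(44): [44, 53, 89]
popleft(): [53, 89]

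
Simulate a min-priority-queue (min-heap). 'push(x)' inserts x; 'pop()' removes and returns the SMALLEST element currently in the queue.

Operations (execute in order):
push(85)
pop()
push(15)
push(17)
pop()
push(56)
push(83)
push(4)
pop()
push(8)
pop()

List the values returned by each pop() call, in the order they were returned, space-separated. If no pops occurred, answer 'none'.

push(85): heap contents = [85]
pop() → 85: heap contents = []
push(15): heap contents = [15]
push(17): heap contents = [15, 17]
pop() → 15: heap contents = [17]
push(56): heap contents = [17, 56]
push(83): heap contents = [17, 56, 83]
push(4): heap contents = [4, 17, 56, 83]
pop() → 4: heap contents = [17, 56, 83]
push(8): heap contents = [8, 17, 56, 83]
pop() → 8: heap contents = [17, 56, 83]

Answer: 85 15 4 8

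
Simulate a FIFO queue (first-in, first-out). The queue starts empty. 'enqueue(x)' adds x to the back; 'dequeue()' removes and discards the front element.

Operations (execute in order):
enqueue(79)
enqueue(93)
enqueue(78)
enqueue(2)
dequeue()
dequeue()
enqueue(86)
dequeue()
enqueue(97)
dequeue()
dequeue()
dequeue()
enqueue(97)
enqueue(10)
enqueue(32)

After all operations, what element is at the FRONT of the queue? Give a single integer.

Answer: 97

Derivation:
enqueue(79): queue = [79]
enqueue(93): queue = [79, 93]
enqueue(78): queue = [79, 93, 78]
enqueue(2): queue = [79, 93, 78, 2]
dequeue(): queue = [93, 78, 2]
dequeue(): queue = [78, 2]
enqueue(86): queue = [78, 2, 86]
dequeue(): queue = [2, 86]
enqueue(97): queue = [2, 86, 97]
dequeue(): queue = [86, 97]
dequeue(): queue = [97]
dequeue(): queue = []
enqueue(97): queue = [97]
enqueue(10): queue = [97, 10]
enqueue(32): queue = [97, 10, 32]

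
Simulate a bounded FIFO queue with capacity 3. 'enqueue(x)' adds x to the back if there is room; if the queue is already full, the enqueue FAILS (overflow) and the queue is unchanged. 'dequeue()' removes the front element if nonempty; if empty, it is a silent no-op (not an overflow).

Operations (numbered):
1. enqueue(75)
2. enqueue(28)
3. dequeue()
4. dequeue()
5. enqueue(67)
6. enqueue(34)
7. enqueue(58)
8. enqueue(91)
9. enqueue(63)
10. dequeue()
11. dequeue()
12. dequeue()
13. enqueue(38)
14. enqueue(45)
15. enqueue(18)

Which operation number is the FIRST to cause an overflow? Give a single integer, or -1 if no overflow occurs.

1. enqueue(75): size=1
2. enqueue(28): size=2
3. dequeue(): size=1
4. dequeue(): size=0
5. enqueue(67): size=1
6. enqueue(34): size=2
7. enqueue(58): size=3
8. enqueue(91): size=3=cap → OVERFLOW (fail)
9. enqueue(63): size=3=cap → OVERFLOW (fail)
10. dequeue(): size=2
11. dequeue(): size=1
12. dequeue(): size=0
13. enqueue(38): size=1
14. enqueue(45): size=2
15. enqueue(18): size=3

Answer: 8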